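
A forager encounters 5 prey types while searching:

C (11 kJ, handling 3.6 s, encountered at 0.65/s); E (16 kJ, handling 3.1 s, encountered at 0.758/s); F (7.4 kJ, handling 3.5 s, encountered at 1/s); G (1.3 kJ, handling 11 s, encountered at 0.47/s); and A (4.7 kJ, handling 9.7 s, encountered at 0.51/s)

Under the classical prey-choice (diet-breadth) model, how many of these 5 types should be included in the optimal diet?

Profitabilities (E/h, kJ/s): E 5.16, C 3.06, F 2.11, A 0.485, G 0.118. Add prey in this order while the next type's profitability exceeds the intake rate on those already taken.
Rate on top 1: 3.621. C: 3.06 < 3.621 → exclude; stop.
Optimal diet: E — 1 of 5 types.

1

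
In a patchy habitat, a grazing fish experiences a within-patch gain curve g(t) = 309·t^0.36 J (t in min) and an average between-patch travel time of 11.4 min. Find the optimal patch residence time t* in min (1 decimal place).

6.4 min

Maximise g(t)/(T+t): set derivative to zero → g'(t)(T+t) = g(t).
g'(t) = 0.36·309·t^-0.64. Setting 0.36·309·t^-0.64 = 309·t^0.36/(11.4+t) gives 0.36(11.4+t) = t, so 0.64·t = 0.36×11.4.
t* = 0.36×11.4/0.64 = 6.412 min.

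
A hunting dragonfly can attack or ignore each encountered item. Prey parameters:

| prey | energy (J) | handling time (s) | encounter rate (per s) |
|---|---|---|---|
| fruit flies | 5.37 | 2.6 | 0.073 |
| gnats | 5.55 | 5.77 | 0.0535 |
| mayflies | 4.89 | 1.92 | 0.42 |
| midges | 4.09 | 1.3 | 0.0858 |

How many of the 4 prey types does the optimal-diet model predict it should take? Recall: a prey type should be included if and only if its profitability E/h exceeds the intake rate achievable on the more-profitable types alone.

3

Profitabilities (E/h, J/s): midges 3.15, mayflies 2.55, fruit flies 2.07, gnats 0.962. Add prey in this order while the next type's profitability exceeds the intake rate on those already taken.
Rate on top 1: 0.3157. mayflies: 2.55 > 0.3157 → include.
Rate on top 2: 1.254. fruit flies: 2.07 > 1.254 → include.
Rate on top 3: 1.327. gnats: 0.962 < 1.327 → exclude; stop.
Optimal diet: midges, mayflies, fruit flies — 3 of 4 types.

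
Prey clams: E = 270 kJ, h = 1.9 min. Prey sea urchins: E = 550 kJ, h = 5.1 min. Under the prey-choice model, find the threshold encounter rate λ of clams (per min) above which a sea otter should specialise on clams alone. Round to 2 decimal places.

At the threshold, the rate on clams alone equals the profitability of sea urchins: λ·270/(1 + λ·1.9) = 550/5.1 = 107.8.
Rearranging, λ(270 − 107.8×1.9) = 107.8, so λ = 107.8/65.1 = 1.657 per min.

1.66 per min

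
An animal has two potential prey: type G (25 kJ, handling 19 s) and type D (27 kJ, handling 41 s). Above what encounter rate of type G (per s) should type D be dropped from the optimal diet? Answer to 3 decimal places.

Drop type D once their profitability E₂/h₂ falls below the rate achievable on type G alone: E₂/h₂ = λE₁/(1 + λh₁).
Solve for λ: λE₁h₂ = E₂(1 + λh₁) → λ(E₁h₂ − E₂h₁) = E₂ → λ = E₂/(E₁h₂ − E₂h₁).
λ = 27/(25×41 − 27×19) = 27/512 = 0.05273 per s.

0.053 per s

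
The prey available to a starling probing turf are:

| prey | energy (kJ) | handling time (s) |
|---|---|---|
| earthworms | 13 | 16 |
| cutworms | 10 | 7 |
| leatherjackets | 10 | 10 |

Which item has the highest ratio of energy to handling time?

In descending order of E/h:
cutworms: 10/7 = 1.43 kJ/s
leatherjackets: 10/10 = 1 kJ/s
earthworms: 13/16 = 0.812 kJ/s

cutworms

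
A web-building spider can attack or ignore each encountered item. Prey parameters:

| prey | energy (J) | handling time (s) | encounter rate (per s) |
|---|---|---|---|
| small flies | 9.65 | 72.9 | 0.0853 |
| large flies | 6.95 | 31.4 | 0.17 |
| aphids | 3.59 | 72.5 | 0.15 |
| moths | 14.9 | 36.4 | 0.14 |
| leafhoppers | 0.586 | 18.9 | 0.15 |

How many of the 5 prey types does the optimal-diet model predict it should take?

1

Rank by E/h (J/s): moths 0.409, large flies 0.221, small flies 0.132, aphids 0.0495, leafhoppers 0.031. Include each in turn until the next type's E/h falls below the running intake rate.
Rate on top 1: 0.3422. large flies: 0.221 < 0.3422 → exclude; stop.
Optimal diet: moths — 1 of 5 types.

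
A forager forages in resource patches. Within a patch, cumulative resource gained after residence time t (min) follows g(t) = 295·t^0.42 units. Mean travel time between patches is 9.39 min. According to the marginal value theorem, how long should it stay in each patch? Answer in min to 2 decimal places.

Maximise g(t)/(T+t): set derivative to zero → g'(t)(T+t) = g(t).
g'(t) = 0.42·295·t^-0.58. Setting 0.42·295·t^-0.58 = 295·t^0.42/(9.39+t) gives 0.42(9.39+t) = t, so 0.58·t = 0.42×9.39.
t* = 0.42×9.39/0.58 = 6.8 min.

6.80 min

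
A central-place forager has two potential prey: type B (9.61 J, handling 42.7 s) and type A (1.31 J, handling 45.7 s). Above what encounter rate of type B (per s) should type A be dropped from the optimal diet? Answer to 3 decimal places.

0.003 per s

At the threshold, the rate on type B alone equals the profitability of type A: λ·9.61/(1 + λ·42.7) = 1.31/45.7 = 0.02867.
Rearranging, λ(9.61 − 0.02867×42.7) = 0.02867, so λ = 0.02867/8.386 = 0.003418 per s.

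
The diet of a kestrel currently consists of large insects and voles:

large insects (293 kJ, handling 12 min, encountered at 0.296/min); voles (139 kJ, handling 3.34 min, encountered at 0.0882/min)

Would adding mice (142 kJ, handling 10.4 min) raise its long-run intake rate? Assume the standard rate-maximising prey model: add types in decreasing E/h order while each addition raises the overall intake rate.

No

On large insects and voles alone, R = ΣλE/(1+Σλh) = 98.99/4.847 = 20.42 kJ/min.
mice: E/h = 142/10.4 = 13.65 kJ/min.
13.65 < 20.42, so adding mice would lower the average — exclude it.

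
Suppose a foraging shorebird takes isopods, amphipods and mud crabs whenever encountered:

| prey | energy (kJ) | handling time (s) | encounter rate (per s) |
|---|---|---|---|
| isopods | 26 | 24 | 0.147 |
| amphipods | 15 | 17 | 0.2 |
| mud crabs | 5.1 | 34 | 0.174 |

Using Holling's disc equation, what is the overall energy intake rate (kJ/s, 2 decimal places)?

Energy encountered per unit search time: 0.147×26 + 0.2×15 + 0.174×5.1 = 7.709 kJ/s.
Handling time per unit search time: 0.147×24 + 0.2×17 + 0.174×34 = 12.84.
Rate = 7.709/(1 + 12.84) = 0.5569 kJ/s.

0.56 kJ/s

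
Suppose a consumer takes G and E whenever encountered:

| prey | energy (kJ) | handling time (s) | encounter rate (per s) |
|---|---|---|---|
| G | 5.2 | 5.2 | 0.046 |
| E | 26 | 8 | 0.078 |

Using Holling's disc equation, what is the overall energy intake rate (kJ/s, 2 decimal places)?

R = Σλ_iE_i / (1 + Σλ_ih_i)
Numerator: 0.046×5.2 + 0.078×26 = 2.267
Denominator: 1 + 0.046×5.2 + 0.078×8 = 1.863
R = 2.267/1.863 = 1.217 kJ/s

1.22 kJ/s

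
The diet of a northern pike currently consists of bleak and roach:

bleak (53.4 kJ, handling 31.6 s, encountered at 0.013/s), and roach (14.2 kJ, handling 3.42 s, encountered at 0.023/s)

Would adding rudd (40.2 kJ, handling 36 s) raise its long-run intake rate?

Intake rate on the current diet: R = (0.013×53.4 + 0.023×14.2) / (1 + 0.013×31.6 + 0.023×3.42) = 1.021/1.489 = 0.6853 kJ/s.
Profitability of rudd: 40.2/36 = 1.117 kJ/s.
1.117 > 0.6853, so adding rudd raises the average — include it.

Yes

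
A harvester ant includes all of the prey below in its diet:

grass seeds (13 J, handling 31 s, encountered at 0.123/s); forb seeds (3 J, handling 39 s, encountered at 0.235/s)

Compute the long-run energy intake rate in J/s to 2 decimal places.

R = (0.123×13 + 0.235×3) / (1 + 0.123×31 + 0.235×39) = 2.304/13.98 = 0.1648 J/s.

0.16 J/s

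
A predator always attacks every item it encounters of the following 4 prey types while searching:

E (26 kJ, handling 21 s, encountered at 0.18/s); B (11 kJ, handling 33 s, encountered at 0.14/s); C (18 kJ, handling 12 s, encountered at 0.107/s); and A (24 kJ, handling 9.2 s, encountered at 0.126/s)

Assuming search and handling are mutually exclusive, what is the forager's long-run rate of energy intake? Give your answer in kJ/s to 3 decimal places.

0.943 kJ/s

R = Σλ_iE_i / (1 + Σλ_ih_i)
Numerator: 0.18×26 + 0.14×11 + 0.107×18 + 0.126×24 = 11.17
Denominator: 1 + 0.18×21 + 0.14×33 + 0.107×12 + 0.126×9.2 = 11.84
R = 11.17/11.84 = 0.9432 kJ/s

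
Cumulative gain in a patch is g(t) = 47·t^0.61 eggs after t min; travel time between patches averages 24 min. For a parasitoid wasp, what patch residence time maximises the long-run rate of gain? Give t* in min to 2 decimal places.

Maximise g(t)/(T+t): set derivative to zero → g'(t)(T+t) = g(t).
g'(t) = 0.61·47·t^-0.39. Setting 0.61·47·t^-0.39 = 47·t^0.61/(24+t) gives 0.61(24+t) = t, so 0.39·t = 0.61×24.
t* = 0.61×24/0.39 = 37.54 min.

37.54 min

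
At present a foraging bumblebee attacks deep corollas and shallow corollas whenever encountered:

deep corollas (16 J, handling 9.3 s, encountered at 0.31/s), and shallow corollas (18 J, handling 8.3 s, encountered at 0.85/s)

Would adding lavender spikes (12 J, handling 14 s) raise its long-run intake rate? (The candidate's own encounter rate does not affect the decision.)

No

Intake rate on the current diet: R = (0.31×16 + 0.85×18) / (1 + 0.31×9.3 + 0.85×8.3) = 20.26/10.94 = 1.852 J/s.
Profitability of lavender spikes: 12/14 = 0.8571 J/s.
0.8571 < 1.852, so adding lavender spikes would lower the average — exclude it.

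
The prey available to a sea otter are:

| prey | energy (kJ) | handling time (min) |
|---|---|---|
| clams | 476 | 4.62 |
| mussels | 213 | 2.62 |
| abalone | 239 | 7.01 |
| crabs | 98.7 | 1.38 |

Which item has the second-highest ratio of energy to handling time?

In descending order of E/h:
clams: 476/4.62 = 103 kJ/min
mussels: 213/2.62 = 81.3 kJ/min
crabs: 98.7/1.38 = 71.5 kJ/min
abalone: 239/7.01 = 34.1 kJ/min

mussels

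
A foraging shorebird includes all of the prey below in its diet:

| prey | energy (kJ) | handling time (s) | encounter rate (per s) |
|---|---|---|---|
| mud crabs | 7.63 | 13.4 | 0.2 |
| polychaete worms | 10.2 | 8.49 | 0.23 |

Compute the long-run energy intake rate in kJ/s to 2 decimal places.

0.69 kJ/s

R = Σλ_iE_i / (1 + Σλ_ih_i)
Numerator: 0.2×7.63 + 0.23×10.2 = 3.872
Denominator: 1 + 0.2×13.4 + 0.23×8.49 = 5.633
R = 3.872/5.633 = 0.6874 kJ/s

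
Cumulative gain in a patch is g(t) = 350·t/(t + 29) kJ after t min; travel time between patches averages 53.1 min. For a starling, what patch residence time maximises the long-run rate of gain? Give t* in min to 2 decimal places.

39.24 min

Maximise g(t)/(T+t): set derivative to zero → g'(t)(T+t) = g(t).
g'(t) = 350·29/(t + 29)². Setting 350·29/(t+29)² = 350t/[(t+29)(53.1+t)] gives 29(53.1+t) = t(t+29), so t² = 29×53.1 = 1540.
t* = √1540 = 39.24 min.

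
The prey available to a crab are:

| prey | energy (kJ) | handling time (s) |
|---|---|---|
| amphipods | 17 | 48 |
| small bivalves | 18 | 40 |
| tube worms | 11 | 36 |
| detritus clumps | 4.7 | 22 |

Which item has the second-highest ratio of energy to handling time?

amphipods

Profitability E/h (kJ/s): amphipods = 17/48 = 0.354, small bivalves = 18/40 = 0.45, tube worms = 11/36 = 0.306, detritus clumps = 4.7/22 = 0.214.
Ranked: small bivalves > amphipods > tube worms > detritus clumps.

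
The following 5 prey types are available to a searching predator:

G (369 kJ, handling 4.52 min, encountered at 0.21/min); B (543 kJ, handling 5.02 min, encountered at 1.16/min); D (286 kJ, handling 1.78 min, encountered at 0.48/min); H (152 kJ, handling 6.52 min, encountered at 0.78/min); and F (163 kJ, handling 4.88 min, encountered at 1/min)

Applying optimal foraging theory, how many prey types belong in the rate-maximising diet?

2

Profitabilities (E/h, kJ/min): D 161, B 108, G 81.6, F 33.4, H 23.3. Add prey in this order while the next type's profitability exceeds the intake rate on those already taken.
Rate on top 1: 74.03. B: 108 > 74.03 → include.
Rate on top 2: 99.92. G: 81.6 < 99.92 → exclude; stop.
Optimal diet: D, B — 2 of 5 types.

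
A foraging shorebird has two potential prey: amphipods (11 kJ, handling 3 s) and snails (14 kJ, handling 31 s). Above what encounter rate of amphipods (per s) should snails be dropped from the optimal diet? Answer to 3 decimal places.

0.047 per s

The zero-one rule: include snails iff E₂/h₂ > λE₁/(1+λh₁). Equality gives the switch point.
λE₁h₂ = E₂ + λE₂h₁ ⇒ λ = E₂/(E₁h₂ − E₂h₁) = 14/(341 − 42) = 0.04682 per s.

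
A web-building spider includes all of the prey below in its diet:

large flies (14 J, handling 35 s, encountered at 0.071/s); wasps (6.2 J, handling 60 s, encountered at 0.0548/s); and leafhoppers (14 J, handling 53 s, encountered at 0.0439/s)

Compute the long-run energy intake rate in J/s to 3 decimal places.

R = Σλ_iE_i / (1 + Σλ_ih_i)
Numerator: 0.071×14 + 0.0548×6.2 + 0.0439×14 = 1.948
Denominator: 1 + 0.071×35 + 0.0548×60 + 0.0439×53 = 9.1
R = 1.948/9.1 = 0.2141 J/s

0.214 J/s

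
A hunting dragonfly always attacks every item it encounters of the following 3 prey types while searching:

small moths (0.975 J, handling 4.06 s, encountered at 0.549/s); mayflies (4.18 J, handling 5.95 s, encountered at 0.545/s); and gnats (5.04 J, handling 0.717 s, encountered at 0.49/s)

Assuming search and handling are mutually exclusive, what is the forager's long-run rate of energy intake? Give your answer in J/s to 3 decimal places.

0.774 J/s

Energy encountered per unit search time: 0.549×0.975 + 0.545×4.18 + 0.49×5.04 = 5.283 J/s.
Handling time per unit search time: 0.549×4.06 + 0.545×5.95 + 0.49×0.717 = 5.823.
Rate = 5.283/(1 + 5.823) = 0.7743 J/s.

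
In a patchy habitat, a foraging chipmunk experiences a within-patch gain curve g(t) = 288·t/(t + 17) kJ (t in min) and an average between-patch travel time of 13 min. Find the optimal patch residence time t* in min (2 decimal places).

14.87 min

Maximise g(t)/(T+t): set derivative to zero → g'(t)(T+t) = g(t).
g'(t) = 288·17/(t + 17)². Setting 288·17/(t+17)² = 288t/[(t+17)(13+t)] gives 17(13+t) = t(t+17), so t² = 17×13 = 221.
t* = √221 = 14.87 min.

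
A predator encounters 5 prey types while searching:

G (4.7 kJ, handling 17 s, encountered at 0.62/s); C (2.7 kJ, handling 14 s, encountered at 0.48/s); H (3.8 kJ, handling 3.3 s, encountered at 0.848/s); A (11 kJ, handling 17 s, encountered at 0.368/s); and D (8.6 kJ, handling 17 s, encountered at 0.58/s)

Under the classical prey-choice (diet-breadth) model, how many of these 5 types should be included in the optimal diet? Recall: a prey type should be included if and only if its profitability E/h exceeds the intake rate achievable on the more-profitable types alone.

E/h in descending order: H 1.15, A 0.647, D 0.506, G 0.276, C 0.193 kJ/s. The optimal diet is the largest prefix of this list for which every included type satisfies E_i/h_i > R on the types above it.
Rate on top 1: 0.8484. A: 0.647 < 0.8484 → exclude; stop.
Optimal diet: H — 1 of 5 types.

1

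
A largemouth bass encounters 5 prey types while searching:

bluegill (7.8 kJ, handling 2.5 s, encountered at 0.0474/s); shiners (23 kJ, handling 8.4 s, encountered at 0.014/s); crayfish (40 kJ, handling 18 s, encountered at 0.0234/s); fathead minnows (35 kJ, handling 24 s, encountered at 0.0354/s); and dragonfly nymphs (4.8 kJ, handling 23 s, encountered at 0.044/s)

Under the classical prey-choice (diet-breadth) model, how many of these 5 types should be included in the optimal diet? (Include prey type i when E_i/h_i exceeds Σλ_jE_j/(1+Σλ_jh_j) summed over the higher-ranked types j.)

4

E/h in descending order: bluegill 3.12, shiners 2.74, crayfish 2.22, fathead minnows 1.46, dragonfly nymphs 0.209 kJ/s. The optimal diet is the largest prefix of this list for which every included type satisfies E_i/h_i > R on the types above it.
Rate on top 1: 0.3305. shiners: 2.74 > 0.3305 → include.
Rate on top 2: 0.5596. crayfish: 2.22 > 0.5596 → include.
Rate on top 3: 0.9822. fathead minnows: 1.46 > 0.9822 → include.
Rate on top 4: 1.144. dragonfly nymphs: 0.209 < 1.144 → exclude; stop.
Optimal diet: bluegill, shiners, crayfish, fathead minnows — 4 of 5 types.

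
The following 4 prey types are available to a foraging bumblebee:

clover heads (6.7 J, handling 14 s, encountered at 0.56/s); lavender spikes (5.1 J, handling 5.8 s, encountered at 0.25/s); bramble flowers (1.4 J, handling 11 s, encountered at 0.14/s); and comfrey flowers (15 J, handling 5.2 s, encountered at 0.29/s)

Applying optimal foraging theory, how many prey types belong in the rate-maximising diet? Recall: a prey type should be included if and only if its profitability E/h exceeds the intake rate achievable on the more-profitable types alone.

Rank by E/h (J/s): comfrey flowers 2.88, lavender spikes 0.879, clover heads 0.479, bramble flowers 0.127. Include each in turn until the next type's E/h falls below the running intake rate.
Rate on top 1: 1.734. lavender spikes: 0.879 < 1.734 → exclude; stop.
Optimal diet: comfrey flowers — 1 of 4 types.

1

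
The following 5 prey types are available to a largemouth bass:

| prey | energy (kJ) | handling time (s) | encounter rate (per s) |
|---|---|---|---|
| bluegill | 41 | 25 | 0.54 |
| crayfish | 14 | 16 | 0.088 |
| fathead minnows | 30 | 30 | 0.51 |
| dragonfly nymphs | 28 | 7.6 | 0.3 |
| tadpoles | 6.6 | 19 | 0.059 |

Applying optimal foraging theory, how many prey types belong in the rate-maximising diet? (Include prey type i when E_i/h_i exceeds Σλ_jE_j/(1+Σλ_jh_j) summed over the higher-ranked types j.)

E/h in descending order: dragonfly nymphs 3.68, bluegill 1.64, fathead minnows 1, crayfish 0.875, tadpoles 0.347 kJ/s. The optimal diet is the largest prefix of this list for which every included type satisfies E_i/h_i > R on the types above it.
Rate on top 1: 2.561. bluegill: 1.64 < 2.561 → exclude; stop.
Optimal diet: dragonfly nymphs — 1 of 5 types.

1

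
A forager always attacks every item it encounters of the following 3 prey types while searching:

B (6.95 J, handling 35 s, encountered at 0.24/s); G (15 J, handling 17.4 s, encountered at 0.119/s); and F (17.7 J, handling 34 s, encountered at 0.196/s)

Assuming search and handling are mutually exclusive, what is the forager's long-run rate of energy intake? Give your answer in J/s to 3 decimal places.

0.382 J/s

Energy encountered per unit search time: 0.24×6.95 + 0.119×15 + 0.196×17.7 = 6.922 J/s.
Handling time per unit search time: 0.24×35 + 0.119×17.4 + 0.196×34 = 17.13.
Rate = 6.922/(1 + 17.13) = 0.3817 J/s.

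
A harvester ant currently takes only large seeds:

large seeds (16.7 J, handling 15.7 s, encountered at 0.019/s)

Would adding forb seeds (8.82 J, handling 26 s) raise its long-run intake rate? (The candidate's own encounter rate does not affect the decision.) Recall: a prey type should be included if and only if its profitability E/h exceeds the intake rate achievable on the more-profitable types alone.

Current rate: (0.019×16.7)/(1 + 0.019×15.7) = 0.2444 J/s.
Profitability of forb seeds: 8.82/26 = 0.3392 J/s.
0.3392 > 0.2444, so adding forb seeds raises the average — include it.

Yes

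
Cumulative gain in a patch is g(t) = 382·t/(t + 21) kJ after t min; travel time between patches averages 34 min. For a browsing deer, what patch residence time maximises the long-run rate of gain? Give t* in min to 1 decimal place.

26.7 min

Optimal t* satisfies g'(t*) = g(t*)/(T + t*).
g'(t) = 382·21/(t + 21)². Setting 382·21/(t+21)² = 382t/[(t+21)(34+t)] gives 21(34+t) = t(t+21), so t² = 21×34 = 714.
t* = √714 = 26.72 min.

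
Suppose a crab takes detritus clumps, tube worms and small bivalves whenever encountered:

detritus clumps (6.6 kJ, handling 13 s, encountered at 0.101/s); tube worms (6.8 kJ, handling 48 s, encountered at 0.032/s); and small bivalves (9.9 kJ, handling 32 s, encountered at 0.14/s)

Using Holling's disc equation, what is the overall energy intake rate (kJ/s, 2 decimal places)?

R = Σλ_iE_i / (1 + Σλ_ih_i)
Numerator: 0.101×6.6 + 0.032×6.8 + 0.14×9.9 = 2.27
Denominator: 1 + 0.101×13 + 0.032×48 + 0.14×32 = 8.329
R = 2.27/8.329 = 0.2726 kJ/s

0.27 kJ/s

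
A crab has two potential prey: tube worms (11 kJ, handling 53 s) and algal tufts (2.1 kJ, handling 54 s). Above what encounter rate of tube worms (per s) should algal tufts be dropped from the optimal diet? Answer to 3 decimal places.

At the threshold, the rate on tube worms alone equals the profitability of algal tufts: λ·11/(1 + λ·53) = 2.1/54 = 0.03889.
Rearranging, λ(11 − 0.03889×53) = 0.03889, so λ = 0.03889/8.939 = 0.004351 per s.

0.004 per s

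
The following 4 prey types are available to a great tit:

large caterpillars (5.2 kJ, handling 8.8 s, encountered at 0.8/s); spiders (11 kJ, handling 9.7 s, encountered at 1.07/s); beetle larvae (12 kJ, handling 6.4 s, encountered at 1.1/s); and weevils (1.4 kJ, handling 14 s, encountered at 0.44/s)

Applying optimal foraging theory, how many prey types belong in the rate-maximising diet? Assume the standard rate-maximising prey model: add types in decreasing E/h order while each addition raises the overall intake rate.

Rank by E/h (kJ/s): beetle larvae 1.88, spiders 1.13, large caterpillars 0.591, weevils 0.1. Include each in turn until the next type's E/h falls below the running intake rate.
Rate on top 1: 1.642. spiders: 1.13 < 1.642 → exclude; stop.
Optimal diet: beetle larvae — 1 of 4 types.

1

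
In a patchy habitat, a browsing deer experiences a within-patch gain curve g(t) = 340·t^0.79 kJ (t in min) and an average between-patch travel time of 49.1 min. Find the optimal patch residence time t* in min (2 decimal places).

184.71 min

Optimal t* satisfies g'(t*) = g(t*)/(T + t*).
g'(t) = 0.79·340·t^-0.21. Setting 0.79·340·t^-0.21 = 340·t^0.79/(49.1+t) gives 0.79(49.1+t) = t, so 0.21·t = 0.79×49.1.
t* = 0.79×49.1/0.21 = 184.7 min.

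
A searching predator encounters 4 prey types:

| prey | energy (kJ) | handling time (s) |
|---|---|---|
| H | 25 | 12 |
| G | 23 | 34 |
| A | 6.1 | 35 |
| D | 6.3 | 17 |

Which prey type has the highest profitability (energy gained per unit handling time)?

Profitability E/h (kJ/s): H = 25/12 = 2.08, G = 23/34 = 0.676, A = 6.1/35 = 0.174, D = 6.3/17 = 0.371.
Ranked: H > G > D > A.

H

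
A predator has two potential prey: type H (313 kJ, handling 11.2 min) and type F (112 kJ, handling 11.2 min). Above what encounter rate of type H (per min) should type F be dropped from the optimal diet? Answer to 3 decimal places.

0.050 per min

The zero-one rule: include type F iff E₂/h₂ > λE₁/(1+λh₁). Equality gives the switch point.
λE₁h₂ = E₂ + λE₂h₁ ⇒ λ = E₂/(E₁h₂ − E₂h₁) = 112/(3506 − 1254) = 0.04975 per min.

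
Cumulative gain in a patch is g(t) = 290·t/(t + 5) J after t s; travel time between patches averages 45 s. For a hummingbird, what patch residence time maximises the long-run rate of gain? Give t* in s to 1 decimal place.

Optimal t* satisfies g'(t*) = g(t*)/(T + t*).
g'(t) = 290·5/(t + 5)². Setting 290·5/(t+5)² = 290t/[(t+5)(45+t)] gives 5(45+t) = t(t+5), so t² = 5×45 = 225.
t* = √225 = 15 s.

15.0 s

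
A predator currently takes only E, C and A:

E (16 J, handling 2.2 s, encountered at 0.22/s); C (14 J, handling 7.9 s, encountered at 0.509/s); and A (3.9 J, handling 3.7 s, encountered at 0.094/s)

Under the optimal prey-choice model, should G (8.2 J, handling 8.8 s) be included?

No

Intake rate on the current diet: R = (0.22×16 + 0.509×14 + 0.094×3.9) / (1 + 0.22×2.2 + 0.509×7.9 + 0.094×3.7) = 11.01/5.853 = 1.882 J/s.
G: E/h = 8.2/8.8 = 0.9318 J/s.
0.9318 < 1.882, so adding G would lower the average — exclude it.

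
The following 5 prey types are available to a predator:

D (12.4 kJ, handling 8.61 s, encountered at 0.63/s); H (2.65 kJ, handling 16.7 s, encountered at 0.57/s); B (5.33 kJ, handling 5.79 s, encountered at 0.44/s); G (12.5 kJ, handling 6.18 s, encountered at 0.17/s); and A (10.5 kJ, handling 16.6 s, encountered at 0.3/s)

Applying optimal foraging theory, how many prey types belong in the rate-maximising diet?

2

Profitabilities (E/h, kJ/s): G 2.02, D 1.44, B 0.921, A 0.633, H 0.159. Add prey in this order while the next type's profitability exceeds the intake rate on those already taken.
Rate on top 1: 1.036. D: 1.44 > 1.036 → include.
Rate on top 2: 1.329. B: 0.921 < 1.329 → exclude; stop.
Optimal diet: G, D — 2 of 5 types.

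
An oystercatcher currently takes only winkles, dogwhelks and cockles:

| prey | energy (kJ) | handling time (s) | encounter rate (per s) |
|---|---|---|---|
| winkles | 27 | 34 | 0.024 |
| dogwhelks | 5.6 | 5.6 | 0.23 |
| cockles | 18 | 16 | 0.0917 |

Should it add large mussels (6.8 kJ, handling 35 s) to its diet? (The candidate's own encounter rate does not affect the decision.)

Intake rate on the current diet: R = (0.024×27 + 0.23×5.6 + 0.0917×18) / (1 + 0.024×34 + 0.23×5.6 + 0.0917×16) = 3.587/4.571 = 0.7846 kJ/s.
large mussels: E/h = 6.8/35 = 0.1943 kJ/s.
Since 0.1943 < R, time spent handling large mussels is better spent searching.

No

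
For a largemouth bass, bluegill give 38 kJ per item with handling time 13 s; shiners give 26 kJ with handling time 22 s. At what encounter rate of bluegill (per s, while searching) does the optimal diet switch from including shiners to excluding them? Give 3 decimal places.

0.052 per s

Drop shiners once their profitability E₂/h₂ falls below the rate achievable on bluegill alone: E₂/h₂ = λE₁/(1 + λh₁).
Solve for λ: λE₁h₂ = E₂(1 + λh₁) → λ(E₁h₂ − E₂h₁) = E₂ → λ = E₂/(E₁h₂ − E₂h₁).
λ = 26/(38×22 − 26×13) = 26/498 = 0.05221 per s.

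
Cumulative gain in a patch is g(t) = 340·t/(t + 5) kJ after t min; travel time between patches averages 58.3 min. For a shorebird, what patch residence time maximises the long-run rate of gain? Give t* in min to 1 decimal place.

17.1 min

Optimal t* satisfies g'(t*) = g(t*)/(T + t*).
g'(t) = 340·5/(t + 5)². Setting 340·5/(t+5)² = 340t/[(t+5)(58.3+t)] gives 5(58.3+t) = t(t+5), so t² = 5×58.3 = 291.5.
t* = √291.5 = 17.07 min.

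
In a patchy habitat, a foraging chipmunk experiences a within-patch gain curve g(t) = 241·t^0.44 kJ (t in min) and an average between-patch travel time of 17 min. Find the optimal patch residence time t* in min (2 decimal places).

13.36 min

By the marginal value theorem, leave when the instantaneous gain rate g'(t) equals the habitat-wide average g(t)/(T + t).
g'(t) = 0.44·241·t^-0.56. Setting 0.44·241·t^-0.56 = 241·t^0.44/(17+t) gives 0.44(17+t) = t, so 0.56·t = 0.44×17.
t* = 0.44×17/0.56 = 13.36 min.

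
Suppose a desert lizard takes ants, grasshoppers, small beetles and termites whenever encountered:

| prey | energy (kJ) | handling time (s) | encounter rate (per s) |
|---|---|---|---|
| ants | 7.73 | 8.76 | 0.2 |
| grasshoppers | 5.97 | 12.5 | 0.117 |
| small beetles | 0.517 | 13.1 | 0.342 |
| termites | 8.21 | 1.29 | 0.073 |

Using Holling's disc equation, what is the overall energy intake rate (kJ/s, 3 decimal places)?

0.344 kJ/s

R = (0.2×7.73 + 0.117×5.97 + 0.342×0.517 + 0.073×8.21) / (1 + 0.2×8.76 + 0.117×12.5 + 0.342×13.1 + 0.073×1.29) = 3.021/8.789 = 0.3437 kJ/s.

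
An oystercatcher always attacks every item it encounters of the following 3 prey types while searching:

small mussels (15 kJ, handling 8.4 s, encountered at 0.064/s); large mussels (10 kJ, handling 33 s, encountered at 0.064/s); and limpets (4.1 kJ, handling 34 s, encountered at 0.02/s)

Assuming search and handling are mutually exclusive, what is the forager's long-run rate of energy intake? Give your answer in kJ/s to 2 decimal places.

R = Σλ_iE_i / (1 + Σλ_ih_i)
Numerator: 0.064×15 + 0.064×10 + 0.02×4.1 = 1.682
Denominator: 1 + 0.064×8.4 + 0.064×33 + 0.02×34 = 4.33
R = 1.682/4.33 = 0.3885 kJ/s

0.39 kJ/s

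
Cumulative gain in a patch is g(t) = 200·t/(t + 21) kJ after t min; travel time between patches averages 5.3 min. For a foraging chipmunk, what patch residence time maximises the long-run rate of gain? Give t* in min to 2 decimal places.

By the marginal value theorem, leave when the instantaneous gain rate g'(t) equals the habitat-wide average g(t)/(T + t).
g'(t) = 200·21/(t + 21)². Setting 200·21/(t+21)² = 200t/[(t+21)(5.3+t)] gives 21(5.3+t) = t(t+21), so t² = 21×5.3 = 111.3.
t* = √111.3 = 10.55 min.

10.55 min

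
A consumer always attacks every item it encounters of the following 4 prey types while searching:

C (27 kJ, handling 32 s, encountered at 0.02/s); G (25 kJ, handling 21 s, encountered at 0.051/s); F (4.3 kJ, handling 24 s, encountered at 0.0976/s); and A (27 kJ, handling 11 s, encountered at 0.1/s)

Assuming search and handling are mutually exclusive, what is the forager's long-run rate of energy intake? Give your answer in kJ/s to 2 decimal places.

0.80 kJ/s

R = Σλ_iE_i / (1 + Σλ_ih_i)
Numerator: 0.02×27 + 0.051×25 + 0.0976×4.3 + 0.1×27 = 4.935
Denominator: 1 + 0.02×32 + 0.051×21 + 0.0976×24 + 0.1×11 = 6.153
R = 4.935/6.153 = 0.8019 kJ/s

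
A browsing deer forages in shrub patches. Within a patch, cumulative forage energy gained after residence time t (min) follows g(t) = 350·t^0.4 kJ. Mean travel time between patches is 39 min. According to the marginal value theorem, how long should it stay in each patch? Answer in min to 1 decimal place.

26.0 min

Maximise g(t)/(T+t): set derivative to zero → g'(t)(T+t) = g(t).
g'(t) = 0.4·350·t^-0.6. Setting 0.4·350·t^-0.6 = 350·t^0.4/(39+t) gives 0.4(39+t) = t, so 0.60·t = 0.4×39.
t* = 0.4×39/0.60 = 26 min.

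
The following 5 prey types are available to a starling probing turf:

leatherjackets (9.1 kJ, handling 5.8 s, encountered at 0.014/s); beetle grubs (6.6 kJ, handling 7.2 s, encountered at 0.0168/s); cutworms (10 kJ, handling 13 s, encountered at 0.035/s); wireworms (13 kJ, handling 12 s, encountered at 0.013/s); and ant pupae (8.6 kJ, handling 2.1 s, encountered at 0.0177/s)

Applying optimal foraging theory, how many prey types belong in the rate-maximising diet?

Profitabilities (E/h, kJ/s): ant pupae 4.1, leatherjackets 1.57, wireworms 1.08, beetle grubs 0.917, cutworms 0.769. Add prey in this order while the next type's profitability exceeds the intake rate on those already taken.
Rate on top 1: 0.1468. leatherjackets: 1.57 > 0.1468 → include.
Rate on top 2: 0.25. wireworms: 1.08 > 0.25 → include.
Rate on top 3: 0.352. beetle grubs: 0.917 > 0.352 → include.
Rate on top 4: 0.401. cutworms: 0.769 > 0.401 → include.
Optimal diet: ant pupae, leatherjackets, wireworms, beetle grubs, cutworms — 5 of 5 types.

5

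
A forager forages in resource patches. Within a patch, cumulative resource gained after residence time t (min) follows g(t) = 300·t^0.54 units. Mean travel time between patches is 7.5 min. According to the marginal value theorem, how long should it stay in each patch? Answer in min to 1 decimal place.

8.8 min

Optimal t* satisfies g'(t*) = g(t*)/(T + t*).
g'(t) = 0.54·300·t^-0.46. Setting 0.54·300·t^-0.46 = 300·t^0.54/(7.5+t) gives 0.54(7.5+t) = t, so 0.46·t = 0.54×7.5.
t* = 0.54×7.5/0.46 = 8.804 min.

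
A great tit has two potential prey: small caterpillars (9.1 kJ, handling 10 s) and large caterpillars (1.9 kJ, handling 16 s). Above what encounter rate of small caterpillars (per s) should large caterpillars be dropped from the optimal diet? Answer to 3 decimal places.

At the threshold, the rate on small caterpillars alone equals the profitability of large caterpillars: λ·9.1/(1 + λ·10) = 1.9/16 = 0.1187.
Rearranging, λ(9.1 − 0.1187×10) = 0.1187, so λ = 0.1187/7.912 = 0.01501 per s.

0.015 per s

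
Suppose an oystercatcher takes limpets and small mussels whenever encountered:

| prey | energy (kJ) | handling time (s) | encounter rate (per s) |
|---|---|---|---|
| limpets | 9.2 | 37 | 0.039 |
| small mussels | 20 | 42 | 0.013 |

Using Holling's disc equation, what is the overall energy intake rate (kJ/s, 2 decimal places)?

0.21 kJ/s

R = (0.039×9.2 + 0.013×20) / (1 + 0.039×37 + 0.013×42) = 0.6188/2.989 = 0.207 kJ/s.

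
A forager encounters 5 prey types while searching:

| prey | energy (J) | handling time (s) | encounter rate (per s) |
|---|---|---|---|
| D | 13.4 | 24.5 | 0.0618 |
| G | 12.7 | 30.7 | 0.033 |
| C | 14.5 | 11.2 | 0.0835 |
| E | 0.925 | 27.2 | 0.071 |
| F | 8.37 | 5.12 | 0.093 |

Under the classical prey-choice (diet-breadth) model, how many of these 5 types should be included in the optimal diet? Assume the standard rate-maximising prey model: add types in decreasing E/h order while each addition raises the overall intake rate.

2

Rank by E/h (J/s): F 1.63, C 1.29, D 0.547, G 0.414, E 0.034. Include each in turn until the next type's E/h falls below the running intake rate.
Rate on top 1: 0.5273. C: 1.29 > 0.5273 → include.
Rate on top 2: 0.8249. D: 0.547 < 0.8249 → exclude; stop.
Optimal diet: F, C — 2 of 5 types.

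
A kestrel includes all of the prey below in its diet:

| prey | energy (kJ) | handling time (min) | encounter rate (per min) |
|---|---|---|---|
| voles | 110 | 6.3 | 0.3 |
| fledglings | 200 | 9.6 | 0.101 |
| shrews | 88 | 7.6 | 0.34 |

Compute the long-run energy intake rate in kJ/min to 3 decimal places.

12.900 kJ/min

Energy encountered per unit search time: 0.3×110 + 0.101×200 + 0.34×88 = 83.12 kJ/min.
Handling time per unit search time: 0.3×6.3 + 0.101×9.6 + 0.34×7.6 = 5.444.
Rate = 83.12/(1 + 5.444) = 12.9 kJ/min.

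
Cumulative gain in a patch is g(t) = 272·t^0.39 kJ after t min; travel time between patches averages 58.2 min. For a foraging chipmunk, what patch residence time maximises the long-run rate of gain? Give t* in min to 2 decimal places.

37.21 min

Optimal t* satisfies g'(t*) = g(t*)/(T + t*).
g'(t) = 0.39·272·t^-0.61. Setting 0.39·272·t^-0.61 = 272·t^0.39/(58.2+t) gives 0.39(58.2+t) = t, so 0.61·t = 0.39×58.2.
t* = 0.39×58.2/0.61 = 37.21 min.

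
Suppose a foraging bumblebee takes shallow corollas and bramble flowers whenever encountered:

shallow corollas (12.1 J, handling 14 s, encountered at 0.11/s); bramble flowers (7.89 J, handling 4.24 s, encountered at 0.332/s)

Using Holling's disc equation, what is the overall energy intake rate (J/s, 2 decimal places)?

R = Σλ_iE_i / (1 + Σλ_ih_i)
Numerator: 0.11×12.1 + 0.332×7.89 = 3.95
Denominator: 1 + 0.11×14 + 0.332×4.24 = 3.948
R = 3.95/3.948 = 1.001 J/s

1.00 J/s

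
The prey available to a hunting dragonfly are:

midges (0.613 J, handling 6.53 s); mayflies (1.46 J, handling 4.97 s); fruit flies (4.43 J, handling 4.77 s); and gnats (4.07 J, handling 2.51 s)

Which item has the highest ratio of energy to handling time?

In descending order of E/h:
gnats: 4.07/2.51 = 1.62 J/s
fruit flies: 4.43/4.77 = 0.929 J/s
mayflies: 1.46/4.97 = 0.294 J/s
midges: 0.613/6.53 = 0.0939 J/s

gnats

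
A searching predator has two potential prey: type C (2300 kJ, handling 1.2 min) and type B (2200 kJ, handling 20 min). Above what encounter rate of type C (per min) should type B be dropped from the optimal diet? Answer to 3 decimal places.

0.051 per min

The zero-one rule: include type B iff E₂/h₂ > λE₁/(1+λh₁). Equality gives the switch point.
λE₁h₂ = E₂ + λE₂h₁ ⇒ λ = E₂/(E₁h₂ − E₂h₁) = 2200/(4.6e+04 − 2640) = 0.05074 per min.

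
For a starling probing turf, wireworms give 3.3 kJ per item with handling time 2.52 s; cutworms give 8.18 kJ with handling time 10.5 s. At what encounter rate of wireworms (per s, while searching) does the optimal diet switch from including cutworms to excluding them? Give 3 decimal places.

0.583 per s

At the threshold, the rate on wireworms alone equals the profitability of cutworms: λ·3.3/(1 + λ·2.52) = 8.18/10.5 = 0.779.
Rearranging, λ(3.3 − 0.779×2.52) = 0.779, so λ = 0.779/1.337 = 0.5828 per s.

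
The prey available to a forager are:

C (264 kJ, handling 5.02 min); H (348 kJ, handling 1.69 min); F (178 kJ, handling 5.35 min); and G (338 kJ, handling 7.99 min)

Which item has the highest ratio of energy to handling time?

In descending order of E/h:
H: 348/1.69 = 206 kJ/min
C: 264/5.02 = 52.6 kJ/min
G: 338/7.99 = 42.3 kJ/min
F: 178/5.35 = 33.3 kJ/min

H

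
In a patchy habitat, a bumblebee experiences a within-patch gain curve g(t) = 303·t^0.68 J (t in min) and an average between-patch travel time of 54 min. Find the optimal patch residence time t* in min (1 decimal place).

114.8 min

Optimal t* satisfies g'(t*) = g(t*)/(T + t*).
g'(t) = 0.68·303·t^-0.32. Setting 0.68·303·t^-0.32 = 303·t^0.68/(54+t) gives 0.68(54+t) = t, so 0.32·t = 0.68×54.
t* = 0.68×54/0.32 = 114.8 min.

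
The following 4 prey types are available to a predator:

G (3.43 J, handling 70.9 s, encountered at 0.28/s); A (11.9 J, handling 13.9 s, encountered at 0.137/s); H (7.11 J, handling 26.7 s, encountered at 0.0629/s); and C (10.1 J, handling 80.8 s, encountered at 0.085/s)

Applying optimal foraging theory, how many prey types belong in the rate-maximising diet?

Rank by E/h (J/s): A 0.856, H 0.266, C 0.125, G 0.0484. Include each in turn until the next type's E/h falls below the running intake rate.
Rate on top 1: 0.5613. H: 0.266 < 0.5613 → exclude; stop.
Optimal diet: A — 1 of 4 types.

1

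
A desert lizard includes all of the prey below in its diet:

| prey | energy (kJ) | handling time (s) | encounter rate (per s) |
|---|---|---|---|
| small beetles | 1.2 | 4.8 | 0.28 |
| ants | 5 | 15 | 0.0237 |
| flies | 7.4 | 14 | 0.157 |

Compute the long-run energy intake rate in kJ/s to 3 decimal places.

Energy encountered per unit search time: 0.28×1.2 + 0.0237×5 + 0.157×7.4 = 1.616 kJ/s.
Handling time per unit search time: 0.28×4.8 + 0.0237×15 + 0.157×14 = 3.897.
Rate = 1.616/(1 + 3.897) = 0.33 kJ/s.

0.330 kJ/s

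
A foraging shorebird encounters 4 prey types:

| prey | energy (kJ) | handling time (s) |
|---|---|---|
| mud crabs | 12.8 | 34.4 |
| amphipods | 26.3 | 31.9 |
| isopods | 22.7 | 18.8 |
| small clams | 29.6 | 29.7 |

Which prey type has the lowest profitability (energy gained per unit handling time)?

mud crabs

Profitability E/h (kJ/s): mud crabs = 12.8/34.4 = 0.372, amphipods = 26.3/31.9 = 0.824, isopods = 22.7/18.8 = 1.21, small clams = 29.6/29.7 = 0.997.
Ranked: isopods > small clams > amphipods > mud crabs.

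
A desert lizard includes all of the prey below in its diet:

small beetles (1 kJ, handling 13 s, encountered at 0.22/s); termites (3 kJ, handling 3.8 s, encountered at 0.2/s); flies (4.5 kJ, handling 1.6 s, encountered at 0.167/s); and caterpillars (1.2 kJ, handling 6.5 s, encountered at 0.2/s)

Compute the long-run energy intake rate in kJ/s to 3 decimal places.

0.293 kJ/s

R = (0.22×1 + 0.2×3 + 0.167×4.5 + 0.2×1.2) / (1 + 0.22×13 + 0.2×3.8 + 0.167×1.6 + 0.2×6.5) = 1.812/6.187 = 0.2928 kJ/s.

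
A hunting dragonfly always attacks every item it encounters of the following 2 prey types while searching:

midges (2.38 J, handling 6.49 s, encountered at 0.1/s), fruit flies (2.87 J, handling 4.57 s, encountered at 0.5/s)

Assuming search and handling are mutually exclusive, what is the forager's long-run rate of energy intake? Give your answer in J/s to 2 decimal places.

R = Σλ_iE_i / (1 + Σλ_ih_i)
Numerator: 0.1×2.38 + 0.5×2.87 = 1.673
Denominator: 1 + 0.1×6.49 + 0.5×4.57 = 3.934
R = 1.673/3.934 = 0.4253 J/s

0.43 J/s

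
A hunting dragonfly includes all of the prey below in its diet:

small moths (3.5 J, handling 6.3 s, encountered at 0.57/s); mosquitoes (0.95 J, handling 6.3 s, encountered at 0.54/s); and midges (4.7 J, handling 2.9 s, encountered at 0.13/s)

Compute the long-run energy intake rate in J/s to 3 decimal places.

0.373 J/s

R = (0.57×3.5 + 0.54×0.95 + 0.13×4.7) / (1 + 0.57×6.3 + 0.54×6.3 + 0.13×2.9) = 3.119/8.37 = 0.3726 J/s.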